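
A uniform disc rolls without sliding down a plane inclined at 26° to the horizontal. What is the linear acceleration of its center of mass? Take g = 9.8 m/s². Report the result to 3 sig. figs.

The moment of inertia is (1/2)MR², giving k ≡ I/(MR²) = 0.5.
Along the incline Mg sinθ − f = Ma, and torque about the center fR = Iα = kMR²(a/R) gives f = kMa.
Eliminating f: Mg sinθ = (1+k)Ma, so a = g sinθ/(1+k) = 9.8 × sin26° / 1.5 ≈ 2.86 m/s².

a ≈ 2.86 m/s²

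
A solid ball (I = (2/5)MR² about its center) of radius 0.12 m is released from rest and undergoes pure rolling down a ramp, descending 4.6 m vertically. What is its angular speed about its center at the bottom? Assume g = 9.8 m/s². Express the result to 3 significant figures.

ω ≈ 66.9 rad/s

The moment of inertia is (2/5)MR², giving k ≡ I/(MR²) = 0.4.
Since it rolls without slipping, ω = v/R and KE = ½Mv² + ½Iω² = ½(1+k)Mv² = (7/10)Mv².
Energy conservation Mgh = ½(1+k)Mv² gives v = √(2gh/(1+k)) = √(2 × 9.8 × 4.6 / 1.4) = 8.025 m/s.
The angular speed follows from ω = v/R = 8.025/0.12 ≈ 66.9 rad/s.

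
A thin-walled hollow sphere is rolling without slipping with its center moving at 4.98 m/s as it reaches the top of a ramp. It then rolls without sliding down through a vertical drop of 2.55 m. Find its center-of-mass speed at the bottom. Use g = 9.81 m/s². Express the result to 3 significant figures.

v ≈ 7.40 m/s

For this body I = (2/3)MR², i.e. k = I/(MR²) = 2/3.
Pure rolling means v = ωR; then KE = ½Mv² + ½I(v/R)² = ½(1+k)Mv² = (5/6)Mv².
Energy conservation: (5/6)Mv₀² + Mgh = (5/6)Mv², so v² = v₀² + 2gh/(1+k).
v = √(4.98² + 2×9.81×2.55/1.667) = √54.82 ≈ 7.40 m/s.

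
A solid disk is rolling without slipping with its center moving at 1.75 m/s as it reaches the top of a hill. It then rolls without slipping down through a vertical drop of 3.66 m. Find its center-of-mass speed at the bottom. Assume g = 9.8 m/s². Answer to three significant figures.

v ≈ 7.13 m/s

The moment of inertia is (1/2)MR², giving k ≡ I/(MR²) = 0.5.
Rolling without slipping gives ω = v/R, so the total kinetic energy is ½Mv² + ½Iω² = ½(1+k)Mv² = (3/4)Mv².
Conserving energy between top and bottom: (3/4)Mv² = (3/4)Mv₀² + Mgh, hence v² = v₀² + 2gh/(1+k).
v = √(1.75² + 2×9.8×3.66/1.5) = √50.89 ≈ 7.13 m/s.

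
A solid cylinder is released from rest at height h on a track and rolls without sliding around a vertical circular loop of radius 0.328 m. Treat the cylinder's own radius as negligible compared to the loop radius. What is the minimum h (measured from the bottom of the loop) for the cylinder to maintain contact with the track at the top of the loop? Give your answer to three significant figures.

For this body I = (1/2)MR², i.e. k = I/(MR²) = 0.5.
At the top of the loop, the minimum-contact condition is Mg = Mv_top²/r, so v_top² = gr.
With ω = v/R, the kinetic energy at speed v is ½(1+k)Mv² = (3/4)Mv².
Energy conservation from release (height h) to the top (height 2r): Mgh = Mg(2r) + (3/4)M·gr.
Thus h_min = 2r + (1+k)r/2 = r(2 + 1.5/2) = 0.328 × 2.75 ≈ 0.902 m.

h_min ≈ 0.902 m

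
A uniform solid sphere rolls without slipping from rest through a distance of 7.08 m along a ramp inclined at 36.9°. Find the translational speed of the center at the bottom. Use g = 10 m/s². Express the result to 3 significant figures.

v ≈ 7.79 m/s

The moment of inertia is (2/5)MR², giving k ≡ I/(MR²) = 0.4.
Since it rolls without slipping, ω = v/R and KE = ½Mv² + ½Iω² = ½(1+k)Mv² = (7/10)Mv².
The vertical drop is h = L sinθ = 7.08 × sin36.9° = 4.251 m.
Setting Mgh = (7/10)Mv² gives v = √(2gh/(1+k)) = √(2·10·4.251/1.4) ≈ 7.79 m/s.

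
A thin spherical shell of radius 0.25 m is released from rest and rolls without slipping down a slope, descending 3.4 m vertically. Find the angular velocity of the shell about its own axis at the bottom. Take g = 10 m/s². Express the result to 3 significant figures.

ω ≈ 25.5 rad/s

With I = (2/3)MR², the ratio k = I/(MR²) is 2/3.
Pure rolling means v = ωR; then KE = ½Mv² + ½I(v/R)² = ½(1+k)Mv² = (5/6)Mv².
Energy conservation Mgh = ½(1+k)Mv² gives v = √(2gh/(1+k)) = √(2 × 10 × 3.4 / 1.667) = 6.387 m/s.
Then ω = v/R = 6.387 / 0.25 ≈ 25.5 rad/s.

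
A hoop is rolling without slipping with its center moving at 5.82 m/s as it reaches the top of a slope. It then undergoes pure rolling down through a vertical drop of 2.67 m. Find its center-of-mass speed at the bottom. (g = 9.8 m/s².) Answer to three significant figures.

v ≈ 7.75 m/s

With I = MR², the ratio k = I/(MR²) is 1.
Since it rolls without slipping, ω = v/R and KE = ½Mv² + ½Iω² = ½(1+k)Mv² = Mv².
Energy conservation: Mv₀² + Mgh = Mv², so v² = v₀² + 2gh/(1+k).
v = √(5.82² + 2×9.8×2.67/2) = √60.04 ≈ 7.75 m/s.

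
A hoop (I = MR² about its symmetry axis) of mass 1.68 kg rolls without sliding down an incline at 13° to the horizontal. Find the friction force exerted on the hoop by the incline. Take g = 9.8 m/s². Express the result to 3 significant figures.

f ≈ 1.85 N

For this body I = MR², i.e. k = I/(MR²) = 1.
Newton's second law down the slope: Mg sinθ − f = Ma. The torque equation fR = Iα (with α = a/R) gives f = kMa.
Combining, a = g sinθ/(1+k) and f = kMa = kMg sinθ/(1+k).
f = 1 × 1.68 × 9.8 × sin13° / 2 ≈ 1.85 N.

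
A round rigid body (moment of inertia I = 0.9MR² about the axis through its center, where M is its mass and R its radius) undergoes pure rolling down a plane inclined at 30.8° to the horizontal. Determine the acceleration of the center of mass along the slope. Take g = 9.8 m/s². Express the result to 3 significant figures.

With I = 0.9MR², the ratio k = I/(MR²) is 0.9.
Translational: Mg sinθ − f = Ma. Rotational about the CM: fR = Iα = kMRa, so f = kMa.
Eliminating f: Mg sinθ = (1+k)Ma, so a = g sinθ/(1+k) = 9.8 × sin30.8° / 1.9 ≈ 2.64 m/s².

a ≈ 2.64 m/s²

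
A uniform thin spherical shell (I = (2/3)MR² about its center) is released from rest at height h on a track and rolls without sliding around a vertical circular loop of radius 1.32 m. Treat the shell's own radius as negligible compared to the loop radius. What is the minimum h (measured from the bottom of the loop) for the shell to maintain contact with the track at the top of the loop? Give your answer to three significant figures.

With I = (2/3)MR², the ratio k = I/(MR²) is 2/3.
At the top, contact is just lost when gravity alone supplies the centripetal force: Mg = Mv_top²/r, i.e. v_top² = gr.
With ω = v/R, the kinetic energy at speed v is ½(1+k)Mv² = (5/6)Mv².
Energy conservation from release (height h) to the top (height 2r): Mgh = Mg(2r) + (5/6)M·gr.
Thus h_min = 2r + (1+k)r/2 = r(2 + 1.667/2) = 1.32 × 2.833 ≈ 3.74 m.

h_min ≈ 3.74 m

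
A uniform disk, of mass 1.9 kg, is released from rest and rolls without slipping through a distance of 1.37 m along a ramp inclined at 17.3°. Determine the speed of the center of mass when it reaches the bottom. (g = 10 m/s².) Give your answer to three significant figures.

Here I = (1/2)MR², so the shape factor k = I/(MR²) = 0.5.
Rolling without slipping gives ω = v/R, so the total kinetic energy is ½Mv² + ½Iω² = ½(1+k)Mv² = (3/4)Mv².
The vertical drop is h = L sinθ = 1.37 × sin17.3° = 0.4074 m.
Energy conservation: Mgh = (3/4)Mv², so v = √(2gh/(1+k)) = √(2 × 10 × 0.4074 / 1.5) ≈ 2.33 m/s.

v ≈ 2.33 m/s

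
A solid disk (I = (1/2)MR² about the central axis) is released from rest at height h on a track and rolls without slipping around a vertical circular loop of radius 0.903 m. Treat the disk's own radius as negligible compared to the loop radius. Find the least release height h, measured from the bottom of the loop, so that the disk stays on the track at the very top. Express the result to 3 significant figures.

h_min ≈ 2.48 m

With I = (1/2)MR², the ratio k = I/(MR²) is 0.5.
At the top of the loop, the minimum-contact condition is Mg = Mv_top²/r, so v_top² = gr.
With ω = v/R, the kinetic energy at speed v is ½(1+k)Mv² = (3/4)Mv².
Energy conservation from release (height h) to the top (height 2r): Mgh = Mg(2r) + (3/4)M·gr.
Thus h_min = 2r + (1+k)r/2 = r(2 + 1.5/2) = 0.903 × 2.75 ≈ 2.48 m.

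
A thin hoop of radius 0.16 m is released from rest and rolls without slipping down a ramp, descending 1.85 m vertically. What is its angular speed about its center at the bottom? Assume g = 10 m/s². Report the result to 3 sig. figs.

For this body I = MR², i.e. k = I/(MR²) = 1.
Pure rolling means v = ωR; then KE = ½Mv² + ½I(v/R)² = ½(1+k)Mv² = Mv².
Energy conservation Mgh = ½(1+k)Mv² gives v = √(2gh/(1+k)) = √(2 × 10 × 1.85 / 2) = 4.301 m/s.
Then ω = v/R = 4.301 / 0.16 ≈ 26.9 rad/s.

ω ≈ 26.9 rad/s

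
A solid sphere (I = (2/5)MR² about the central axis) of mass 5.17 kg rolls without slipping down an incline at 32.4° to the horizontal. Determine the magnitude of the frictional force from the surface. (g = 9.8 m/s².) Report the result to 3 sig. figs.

The moment of inertia is (2/5)MR², giving k ≡ I/(MR²) = 0.4.
Translational: Mg sinθ − f = Ma. Rotational about the CM: fR = Iα = kMRa, so f = kMa.
Combining, a = g sinθ/(1+k) and f = kMa = kMg sinθ/(1+k).
f = 0.4 × 5.17 × 9.8 × sin32.4° / 1.4 ≈ 7.76 N.

f ≈ 7.76 N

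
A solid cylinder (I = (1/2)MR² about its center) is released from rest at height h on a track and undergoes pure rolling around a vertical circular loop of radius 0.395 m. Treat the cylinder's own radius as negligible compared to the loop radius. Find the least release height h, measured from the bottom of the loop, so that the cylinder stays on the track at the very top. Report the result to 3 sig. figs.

h_min ≈ 1.09 m

With I = (1/2)MR², the ratio k = I/(MR²) is 0.5.
At the top, contact is just lost when gravity alone supplies the centripetal force: Mg = Mv_top²/r, i.e. v_top² = gr.
With ω = v/R, the kinetic energy at speed v is ½(1+k)Mv² = (3/4)Mv².
Energy conservation from release (height h) to the top (height 2r): Mgh = Mg(2r) + (3/4)M·gr.
Thus h_min = 2r + (1+k)r/2 = r(2 + 1.5/2) = 0.395 × 2.75 ≈ 1.09 m.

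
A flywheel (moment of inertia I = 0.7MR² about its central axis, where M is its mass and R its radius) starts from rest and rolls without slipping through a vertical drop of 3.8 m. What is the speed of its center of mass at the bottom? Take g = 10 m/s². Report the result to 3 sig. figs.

Here I = 0.7MR², so the shape factor k = I/(MR²) = 0.7.
Rolling without slipping gives ω = v/R, so the total kinetic energy is ½Mv² + ½Iω² = ½(1+k)Mv² = (17/20)Mv².
Setting Mgh = (17/20)Mv² gives v = √(2gh/(1+k)) = √(2·10·3.8/1.7) ≈ 6.69 m/s.

v ≈ 6.69 m/s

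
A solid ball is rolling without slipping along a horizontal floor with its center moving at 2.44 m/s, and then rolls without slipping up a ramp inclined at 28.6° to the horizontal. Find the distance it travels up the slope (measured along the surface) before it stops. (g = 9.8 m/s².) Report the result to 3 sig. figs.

d ≈ 0.888 m

With I = (2/5)MR², the ratio k = I/(MR²) is 0.4.
Since it rolls without slipping, ω = v/R and KE = ½Mv² + ½Iω² = ½(1+k)Mv² = (7/10)Mv².
Setting this equal to Mgh gives the vertical rise h = (1+k)v₀²/(2g) = 1.4×2.44²/(2×9.8) = 0.4253 m.
Along the incline, d = h/sinθ = 0.4253/sin28.6° ≈ 0.888 m.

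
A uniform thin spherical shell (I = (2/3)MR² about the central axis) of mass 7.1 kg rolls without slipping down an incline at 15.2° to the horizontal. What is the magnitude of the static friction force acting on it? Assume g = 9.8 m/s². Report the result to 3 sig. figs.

f ≈ 7.30 N

With I = (2/3)MR², the ratio k = I/(MR²) is 2/3.
Along the incline Mg sinθ − f = Ma, and torque about the center fR = Iα = kMR²(a/R) gives f = kMa.
Combining, a = g sinθ/(1+k) and f = kMa = kMg sinθ/(1+k).
f = (2/3) × 7.1 × 9.8 × sin15.2° / 1.667 ≈ 7.30 N.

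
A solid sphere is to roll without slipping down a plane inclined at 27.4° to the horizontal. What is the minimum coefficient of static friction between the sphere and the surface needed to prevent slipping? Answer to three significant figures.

μ_min ≈ 0.148

For this body I = (2/5)MR², i.e. k = I/(MR²) = 0.4.
Along the incline Mg sinθ − f = Ma, and torque about the center fR = Iα = kMR²(a/R) gives f = kMa.
These give a = g sinθ/(1+k) and the required friction f = kMg sinθ/(1+k).
The normal force is N = Mg cosθ, so μ_min = f/N = k tanθ/(1+k).
μ_min = 0.4 × tan27.4° / 1.4 ≈ 0.148.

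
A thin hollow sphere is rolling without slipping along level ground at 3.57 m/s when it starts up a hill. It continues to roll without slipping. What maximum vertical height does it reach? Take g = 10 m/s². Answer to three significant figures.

With I = (2/3)MR², the ratio k = I/(MR²) is 2/3.
Since it rolls without slipping, ω = v/R and KE = ½Mv² + ½Iω² = ½(1+k)Mv² = (5/6)Mv².
At the top the kinetic energy is zero, so (5/6)Mv₀² = Mgh.
Thus h = (1+k)v₀²/(2g) = 1.667 × 3.57² / (2 × 10) ≈ 1.06 m.

h ≈ 1.06 m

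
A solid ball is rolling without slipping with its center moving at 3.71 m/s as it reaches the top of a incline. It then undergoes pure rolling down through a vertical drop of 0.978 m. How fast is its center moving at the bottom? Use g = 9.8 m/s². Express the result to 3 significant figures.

v ≈ 5.24 m/s

Here I = (2/5)MR², so the shape factor k = I/(MR²) = 0.4.
Pure rolling means v = ωR; then KE = ½Mv² + ½I(v/R)² = ½(1+k)Mv² = (7/10)Mv².
Conserving energy between top and bottom: (7/10)Mv² = (7/10)Mv₀² + Mgh, hence v² = v₀² + 2gh/(1+k).
v = √(3.71² + 2×9.8×0.978/1.4) = √27.46 ≈ 5.24 m/s.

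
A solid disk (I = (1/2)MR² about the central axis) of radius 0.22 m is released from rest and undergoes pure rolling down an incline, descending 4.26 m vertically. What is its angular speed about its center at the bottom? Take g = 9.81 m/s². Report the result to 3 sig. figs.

For this body I = (1/2)MR², i.e. k = I/(MR²) = 0.5.
Pure rolling means v = ωR; then KE = ½Mv² + ½I(v/R)² = ½(1+k)Mv² = (3/4)Mv².
Energy conservation Mgh = ½(1+k)Mv² gives v = √(2gh/(1+k)) = √(2 × 9.81 × 4.26 / 1.5) = 7.465 m/s.
The angular speed follows from ω = v/R = 7.465/0.22 ≈ 33.9 rad/s.

ω ≈ 33.9 rad/s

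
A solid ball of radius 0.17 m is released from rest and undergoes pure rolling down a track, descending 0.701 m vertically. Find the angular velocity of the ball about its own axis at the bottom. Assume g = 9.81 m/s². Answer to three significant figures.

Here I = (2/5)MR², so the shape factor k = I/(MR²) = 0.4.
Pure rolling means v = ωR; then KE = ½Mv² + ½I(v/R)² = ½(1+k)Mv² = (7/10)Mv².
Energy conservation Mgh = ½(1+k)Mv² gives v = √(2gh/(1+k)) = √(2 × 9.81 × 0.701 / 1.4) = 3.134 m/s.
The angular speed follows from ω = v/R = 3.134/0.17 ≈ 18.4 rad/s.

ω ≈ 18.4 rad/s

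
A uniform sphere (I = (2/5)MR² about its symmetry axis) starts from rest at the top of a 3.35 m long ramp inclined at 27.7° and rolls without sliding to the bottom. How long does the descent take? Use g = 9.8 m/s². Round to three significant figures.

Here I = (2/5)MR², so the shape factor k = I/(MR²) = 0.4.
Newton's second law down the slope: Mg sinθ − f = Ma. The torque equation fR = Iα (with α = a/R) gives f = kMa.
Hence a = g sinθ/(1+k) = 9.8×sin27.7°/1.4 = 3.254 m/s².
Starting from rest, L = ½at², so t = √(2L/a) = √(2×3.35/3.254) ≈ 1.43 s.

t ≈ 1.43 s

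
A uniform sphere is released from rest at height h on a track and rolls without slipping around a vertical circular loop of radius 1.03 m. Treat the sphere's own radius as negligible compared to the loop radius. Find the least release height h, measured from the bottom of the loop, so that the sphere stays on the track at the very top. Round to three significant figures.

Here I = (2/5)MR², so the shape factor k = I/(MR²) = 0.4.
At the top, contact is just lost when gravity alone supplies the centripetal force: Mg = Mv_top²/r, i.e. v_top² = gr.
With ω = v/R, the kinetic energy at speed v is ½(1+k)Mv² = (7/10)Mv².
Energy conservation from release (height h) to the top (height 2r): Mgh = Mg(2r) + (7/10)M·gr.
Thus h_min = 2r + (1+k)r/2 = r(2 + 1.4/2) = 1.03 × 2.7 ≈ 2.78 m.

h_min ≈ 2.78 m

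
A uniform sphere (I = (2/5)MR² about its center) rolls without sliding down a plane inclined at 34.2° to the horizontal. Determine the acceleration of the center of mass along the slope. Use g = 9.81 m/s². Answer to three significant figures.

a ≈ 3.94 m/s²

Here I = (2/5)MR², so the shape factor k = I/(MR²) = 0.4.
Along the incline Mg sinθ − f = Ma, and torque about the center fR = Iα = kMR²(a/R) gives f = kMa.
Eliminating f: Mg sinθ = (1+k)Ma, so a = g sinθ/(1+k) = 9.81 × sin34.2° / 1.4 ≈ 3.94 m/s².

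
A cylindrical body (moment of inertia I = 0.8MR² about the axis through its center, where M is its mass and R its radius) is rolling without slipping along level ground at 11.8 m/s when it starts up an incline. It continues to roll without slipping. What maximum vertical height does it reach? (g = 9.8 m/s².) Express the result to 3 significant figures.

With I = 0.8MR², the ratio k = I/(MR²) is 0.8.
Since it rolls without slipping, ω = v/R and KE = ½Mv² + ½Iω² = ½(1+k)Mv² = (9/10)Mv².
At the top the kinetic energy is zero, so (9/10)Mv₀² = Mgh.
Thus h = (1+k)v₀²/(2g) = 1.8 × 11.8² / (2 × 9.8) ≈ 12.8 m.

h ≈ 12.8 m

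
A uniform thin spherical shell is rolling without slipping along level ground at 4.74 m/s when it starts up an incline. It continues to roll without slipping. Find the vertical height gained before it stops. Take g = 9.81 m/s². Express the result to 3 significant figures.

h ≈ 1.91 m

With I = (2/3)MR², the ratio k = I/(MR²) is 2/3.
Since it rolls without slipping, ω = v/R and KE = ½Mv² + ½Iω² = ½(1+k)Mv² = (5/6)Mv².
All of this converts to potential energy at the highest point: (5/6)Mv₀² = Mgh.
Thus h = (1+k)v₀²/(2g) = 1.667 × 4.74² / (2 × 9.81) ≈ 1.91 m.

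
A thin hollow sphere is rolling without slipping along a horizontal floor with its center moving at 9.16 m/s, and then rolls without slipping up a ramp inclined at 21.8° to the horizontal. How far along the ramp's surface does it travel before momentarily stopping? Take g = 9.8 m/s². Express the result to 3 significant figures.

Here I = (2/3)MR², so the shape factor k = I/(MR²) = 2/3.
The rolling condition ω = v/R makes the rotational term ½I(v/R)² = ½kMv², so KE_total = ½(1+k)Mv² = (5/6)Mv².
Setting this equal to Mgh gives the vertical rise h = (1+k)v₀²/(2g) = 1.667×9.16²/(2×9.8) = 7.135 m.
The distance along the slope is d = h/sinθ = 7.135/sin21.8° ≈ 19.2 m.

d ≈ 19.2 m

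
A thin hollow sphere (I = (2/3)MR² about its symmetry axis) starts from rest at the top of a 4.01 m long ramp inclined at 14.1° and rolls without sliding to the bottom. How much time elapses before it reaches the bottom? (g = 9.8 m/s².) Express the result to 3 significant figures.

t ≈ 2.37 s

The moment of inertia is (2/3)MR², giving k ≡ I/(MR²) = 2/3.
Along the incline Mg sinθ − f = Ma, and torque about the center fR = Iα = kMR²(a/R) gives f = kMa.
Hence a = g sinθ/(1+k) = 9.8×sin14.1°/1.667 = 1.432 m/s².
Starting from rest, L = ½at², so t = √(2L/a) = √(2×4.01/1.432) ≈ 2.37 s.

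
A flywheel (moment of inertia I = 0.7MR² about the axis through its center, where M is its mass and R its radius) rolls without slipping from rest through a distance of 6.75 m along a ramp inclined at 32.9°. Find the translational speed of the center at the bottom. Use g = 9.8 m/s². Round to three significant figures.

v ≈ 6.50 m/s

The moment of inertia is 0.7MR², giving k ≡ I/(MR²) = 0.7.
Pure rolling means v = ωR; then KE = ½Mv² + ½I(v/R)² = ½(1+k)Mv² = (17/20)Mv².
The vertical drop is h = L sinθ = 6.75 × sin32.9° = 3.666 m.
Setting Mgh = (17/20)Mv² gives v = √(2gh/(1+k)) = √(2·9.8·3.666/1.7) ≈ 6.50 m/s.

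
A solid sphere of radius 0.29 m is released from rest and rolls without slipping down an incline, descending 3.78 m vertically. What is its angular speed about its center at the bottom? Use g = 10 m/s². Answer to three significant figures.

With I = (2/5)MR², the ratio k = I/(MR²) is 0.4.
Since it rolls without slipping, ω = v/R and KE = ½Mv² + ½Iω² = ½(1+k)Mv² = (7/10)Mv².
Energy conservation Mgh = ½(1+k)Mv² gives v = √(2gh/(1+k)) = √(2 × 10 × 3.78 / 1.4) = 7.348 m/s.
The angular speed follows from ω = v/R = 7.348/0.29 ≈ 25.3 rad/s.

ω ≈ 25.3 rad/s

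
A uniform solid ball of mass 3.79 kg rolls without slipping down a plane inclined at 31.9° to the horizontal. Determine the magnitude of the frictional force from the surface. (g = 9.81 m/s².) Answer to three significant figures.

f ≈ 5.61 N

The moment of inertia is (2/5)MR², giving k ≡ I/(MR²) = 0.4.
Newton's second law down the slope: Mg sinθ − f = Ma. The torque equation fR = Iα (with α = a/R) gives f = kMa.
Combining, a = g sinθ/(1+k) and f = kMa = kMg sinθ/(1+k).
f = 0.4 × 3.79 × 9.81 × sin31.9° / 1.4 ≈ 5.61 N.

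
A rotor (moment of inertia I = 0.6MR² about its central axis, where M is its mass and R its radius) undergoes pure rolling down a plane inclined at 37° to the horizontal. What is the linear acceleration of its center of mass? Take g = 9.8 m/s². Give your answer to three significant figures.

For this body I = 0.6MR², i.e. k = I/(MR²) = 0.6.
Newton's second law down the slope: Mg sinθ − f = Ma. The torque equation fR = Iα (with α = a/R) gives f = kMa.
Eliminating f: Mg sinθ = (1+k)Ma, so a = g sinθ/(1+k) = 9.8 × sin37° / 1.6 ≈ 3.69 m/s².

a ≈ 3.69 m/s²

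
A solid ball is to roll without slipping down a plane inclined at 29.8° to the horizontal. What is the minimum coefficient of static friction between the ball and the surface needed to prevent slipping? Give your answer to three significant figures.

μ_min ≈ 0.164

The moment of inertia is (2/5)MR², giving k ≡ I/(MR²) = 0.4.
Along the incline Mg sinθ − f = Ma, and torque about the center fR = Iα = kMR²(a/R) gives f = kMa.
These give a = g sinθ/(1+k) and the required friction f = kMg sinθ/(1+k).
With N = Mg cosθ, the no-slip condition f ≤ μN gives μ_min = f/N = k tanθ/(1+k).
μ_min = 0.4 × tan29.8° / 1.4 ≈ 0.164.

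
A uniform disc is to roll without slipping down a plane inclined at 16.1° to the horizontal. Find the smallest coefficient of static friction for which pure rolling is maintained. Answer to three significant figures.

μ_min ≈ 0.0962

With I = (1/2)MR², the ratio k = I/(MR²) is 0.5.
Translational: Mg sinθ − f = Ma. Rotational about the CM: fR = Iα = kMRa, so f = kMa.
These give a = g sinθ/(1+k) and the required friction f = kMg sinθ/(1+k).
The normal force is N = Mg cosθ, so μ_min = f/N = k tanθ/(1+k).
μ_min = 0.5 × tan16.1° / 1.5 ≈ 0.0962.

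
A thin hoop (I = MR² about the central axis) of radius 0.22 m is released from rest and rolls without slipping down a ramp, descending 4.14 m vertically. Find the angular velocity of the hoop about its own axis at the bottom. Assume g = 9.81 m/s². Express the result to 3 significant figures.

ω ≈ 29.0 rad/s

The moment of inertia is MR², giving k ≡ I/(MR²) = 1.
Pure rolling means v = ωR; then KE = ½Mv² + ½I(v/R)² = ½(1+k)Mv² = Mv².
Energy conservation Mgh = ½(1+k)Mv² gives v = √(2gh/(1+k)) = √(2 × 9.81 × 4.14 / 2) = 6.373 m/s.
The angular speed follows from ω = v/R = 6.373/0.22 ≈ 29.0 rad/s.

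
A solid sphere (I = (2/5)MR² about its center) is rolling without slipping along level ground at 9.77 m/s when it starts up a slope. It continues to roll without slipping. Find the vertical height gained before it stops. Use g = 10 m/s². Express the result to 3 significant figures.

h ≈ 6.68 m

For this body I = (2/5)MR², i.e. k = I/(MR²) = 0.4.
Pure rolling means v = ωR; then KE = ½Mv² + ½I(v/R)² = ½(1+k)Mv² = (7/10)Mv².
All of this converts to potential energy at the highest point: (7/10)Mv₀² = Mgh.
Thus h = (1+k)v₀²/(2g) = 1.4 × 9.77² / (2 × 10) ≈ 6.68 m.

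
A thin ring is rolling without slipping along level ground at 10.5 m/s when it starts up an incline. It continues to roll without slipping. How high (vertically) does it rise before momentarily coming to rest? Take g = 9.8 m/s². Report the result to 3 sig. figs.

The moment of inertia is MR², giving k ≡ I/(MR²) = 1.
Since it rolls without slipping, ω = v/R and KE = ½Mv² + ½Iω² = ½(1+k)Mv² = Mv².
At the top the kinetic energy is zero, so Mv₀² = Mgh.
Thus h = (1+k)v₀²/(2g) = 2 × 10.5² / (2 × 9.8) ≈ 11.3 m.

h ≈ 11.3 m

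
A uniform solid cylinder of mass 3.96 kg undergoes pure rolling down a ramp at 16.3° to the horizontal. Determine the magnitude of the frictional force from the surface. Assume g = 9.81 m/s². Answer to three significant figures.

Here I = (1/2)MR², so the shape factor k = I/(MR²) = 0.5.
Newton's second law down the slope: Mg sinθ − f = Ma. The torque equation fR = Iα (with α = a/R) gives f = kMa.
Combining, a = g sinθ/(1+k) and f = kMa = kMg sinθ/(1+k).
f = 0.5 × 3.96 × 9.81 × sin16.3° / 1.5 ≈ 3.63 N.

f ≈ 3.63 N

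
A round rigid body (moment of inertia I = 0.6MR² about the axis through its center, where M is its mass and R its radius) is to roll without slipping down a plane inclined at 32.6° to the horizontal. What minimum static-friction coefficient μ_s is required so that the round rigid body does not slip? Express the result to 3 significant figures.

μ_min ≈ 0.240

With I = 0.6MR², the ratio k = I/(MR²) is 0.6.
Translational: Mg sinθ − f = Ma. Rotational about the CM: fR = Iα = kMRa, so f = kMa.
These give a = g sinθ/(1+k) and the required friction f = kMg sinθ/(1+k).
With N = Mg cosθ, the no-slip condition f ≤ μN gives μ_min = f/N = k tanθ/(1+k).
μ_min = 0.6 × tan32.6° / 1.6 ≈ 0.240.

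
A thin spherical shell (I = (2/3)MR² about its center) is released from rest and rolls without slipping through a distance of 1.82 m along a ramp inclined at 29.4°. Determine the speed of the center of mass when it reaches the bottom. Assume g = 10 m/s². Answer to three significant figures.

With I = (2/3)MR², the ratio k = I/(MR²) is 2/3.
Rolling without slipping gives ω = v/R, so the total kinetic energy is ½Mv² + ½Iω² = ½(1+k)Mv² = (5/6)Mv².
The vertical drop is h = L sinθ = 1.82 × sin29.4° = 0.8934 m.
Energy conservation: Mgh = (5/6)Mv², so v = √(2gh/(1+k)) = √(2 × 10 × 0.8934 / 1.667) ≈ 3.27 m/s.

v ≈ 3.27 m/s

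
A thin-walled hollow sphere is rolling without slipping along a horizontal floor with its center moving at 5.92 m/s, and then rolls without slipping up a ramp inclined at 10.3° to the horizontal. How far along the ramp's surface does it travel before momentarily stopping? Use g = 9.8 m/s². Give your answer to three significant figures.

With I = (2/3)MR², the ratio k = I/(MR²) is 2/3.
Pure rolling means v = ωR; then KE = ½Mv² + ½I(v/R)² = ½(1+k)Mv² = (5/6)Mv².
Setting this equal to Mgh gives the vertical rise h = (1+k)v₀²/(2g) = 1.667×5.92²/(2×9.8) = 2.98 m.
Along the incline, d = h/sinθ = 2.98/sin10.3° ≈ 16.7 m.

d ≈ 16.7 m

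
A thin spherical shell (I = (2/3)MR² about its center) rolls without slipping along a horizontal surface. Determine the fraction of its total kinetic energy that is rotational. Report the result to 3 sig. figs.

The moment of inertia is (2/3)MR², giving k ≡ I/(MR²) = 2/3.
With ω = v/R, KE_trans = ½Mv² and KE_rot = ½Iω² = ½kMv², so KE_total = ½(1+k)Mv².
The rotational fraction is therefore k/(1+k) = (2/3)/1.667 ≈ 0.400.

fraction ≈ 0.400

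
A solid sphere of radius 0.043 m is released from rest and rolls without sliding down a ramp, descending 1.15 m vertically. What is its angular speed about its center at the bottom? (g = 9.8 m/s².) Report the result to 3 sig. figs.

ω ≈ 93.3 rad/s

For this body I = (2/5)MR², i.e. k = I/(MR²) = 0.4.
The rolling condition ω = v/R makes the rotational term ½I(v/R)² = ½kMv², so KE_total = ½(1+k)Mv² = (7/10)Mv².
Energy conservation Mgh = ½(1+k)Mv² gives v = √(2gh/(1+k)) = √(2 × 9.8 × 1.15 / 1.4) = 4.012 m/s.
The angular speed follows from ω = v/R = 4.012/0.043 ≈ 93.3 rad/s.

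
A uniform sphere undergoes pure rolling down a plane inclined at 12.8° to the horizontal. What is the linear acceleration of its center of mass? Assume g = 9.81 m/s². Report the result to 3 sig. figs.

With I = (2/5)MR², the ratio k = I/(MR²) is 0.4.
Newton's second law down the slope: Mg sinθ − f = Ma. The torque equation fR = Iα (with α = a/R) gives f = kMa.
Eliminating f: Mg sinθ = (1+k)Ma, so a = g sinθ/(1+k) = 9.81 × sin12.8° / 1.4 ≈ 1.55 m/s².

a ≈ 1.55 m/s²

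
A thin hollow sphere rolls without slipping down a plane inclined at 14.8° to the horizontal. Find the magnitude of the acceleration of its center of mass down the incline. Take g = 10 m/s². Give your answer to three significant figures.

a ≈ 1.53 m/s²

The moment of inertia is (2/3)MR², giving k ≡ I/(MR²) = 2/3.
Along the incline Mg sinθ − f = Ma, and torque about the center fR = Iα = kMR²(a/R) gives f = kMa.
Eliminating f: Mg sinθ = (1+k)Ma, so a = g sinθ/(1+k) = 10 × sin14.8° / 1.667 ≈ 1.53 m/s².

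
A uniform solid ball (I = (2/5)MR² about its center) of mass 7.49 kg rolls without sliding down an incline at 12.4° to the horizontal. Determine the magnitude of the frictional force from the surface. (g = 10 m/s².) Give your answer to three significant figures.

f ≈ 4.60 N

For this body I = (2/5)MR², i.e. k = I/(MR²) = 0.4.
Along the incline Mg sinθ − f = Ma, and torque about the center fR = Iα = kMR²(a/R) gives f = kMa.
Combining, a = g sinθ/(1+k) and f = kMa = kMg sinθ/(1+k).
f = 0.4 × 7.49 × 10 × sin12.4° / 1.4 ≈ 4.60 N.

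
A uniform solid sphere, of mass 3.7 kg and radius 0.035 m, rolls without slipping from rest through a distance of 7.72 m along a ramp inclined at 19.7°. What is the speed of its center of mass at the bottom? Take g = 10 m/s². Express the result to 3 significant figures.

For this body I = (2/5)MR², i.e. k = I/(MR²) = 0.4.
The rolling condition ω = v/R makes the rotational term ½I(v/R)² = ½kMv², so KE_total = ½(1+k)Mv² = (7/10)Mv².
The vertical drop is h = L sinθ = 7.72 × sin19.7° = 2.602 m.
Setting Mgh = (7/10)Mv² gives v = √(2gh/(1+k)) = √(2·10·2.602/1.4) ≈ 6.10 m/s.

v ≈ 6.10 m/s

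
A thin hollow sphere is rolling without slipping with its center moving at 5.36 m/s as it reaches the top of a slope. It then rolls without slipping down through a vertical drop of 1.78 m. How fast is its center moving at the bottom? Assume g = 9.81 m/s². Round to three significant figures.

v ≈ 7.05 m/s

With I = (2/3)MR², the ratio k = I/(MR²) is 2/3.
Since it rolls without slipping, ω = v/R and KE = ½Mv² + ½Iω² = ½(1+k)Mv² = (5/6)Mv².
Conserving energy between top and bottom: (5/6)Mv² = (5/6)Mv₀² + Mgh, hence v² = v₀² + 2gh/(1+k).
v = √(5.36² + 2×9.81×1.78/1.667) = √49.68 ≈ 7.05 m/s.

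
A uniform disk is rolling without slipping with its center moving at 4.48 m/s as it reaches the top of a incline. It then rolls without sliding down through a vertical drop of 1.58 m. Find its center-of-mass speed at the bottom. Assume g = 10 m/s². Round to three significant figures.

Here I = (1/2)MR², so the shape factor k = I/(MR²) = 0.5.
Pure rolling means v = ωR; then KE = ½Mv² + ½I(v/R)² = ½(1+k)Mv² = (3/4)Mv².
Energy conservation: (3/4)Mv₀² + Mgh = (3/4)Mv², so v² = v₀² + 2gh/(1+k).
v = √(4.48² + 2×10×1.58/1.5) = √41.14 ≈ 6.41 m/s.

v ≈ 6.41 m/s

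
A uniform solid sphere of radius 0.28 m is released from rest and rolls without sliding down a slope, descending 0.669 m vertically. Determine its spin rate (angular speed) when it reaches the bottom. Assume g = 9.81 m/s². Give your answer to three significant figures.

ω ≈ 10.9 rad/s

For this body I = (2/5)MR², i.e. k = I/(MR²) = 0.4.
Since it rolls without slipping, ω = v/R and KE = ½Mv² + ½Iω² = ½(1+k)Mv² = (7/10)Mv².
Energy conservation Mgh = ½(1+k)Mv² gives v = √(2gh/(1+k)) = √(2 × 9.81 × 0.669 / 1.4) = 3.062 m/s.
Then ω = v/R = 3.062 / 0.28 ≈ 10.9 rad/s.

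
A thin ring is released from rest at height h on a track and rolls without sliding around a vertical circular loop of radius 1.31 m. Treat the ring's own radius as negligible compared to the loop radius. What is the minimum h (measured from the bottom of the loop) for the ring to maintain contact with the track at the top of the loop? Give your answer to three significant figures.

The moment of inertia is MR², giving k ≡ I/(MR²) = 1.
At the top of the loop, the minimum-contact condition is Mg = Mv_top²/r, so v_top² = gr.
With ω = v/R, the kinetic energy at speed v is ½(1+k)Mv² = Mv².
Energy conservation from release (height h) to the top (height 2r): Mgh = Mg(2r) + M·gr.
Thus h_min = 2r + (1+k)r/2 = r(2 + 2/2) = 1.31 × 3 ≈ 3.93 m.

h_min ≈ 3.93 m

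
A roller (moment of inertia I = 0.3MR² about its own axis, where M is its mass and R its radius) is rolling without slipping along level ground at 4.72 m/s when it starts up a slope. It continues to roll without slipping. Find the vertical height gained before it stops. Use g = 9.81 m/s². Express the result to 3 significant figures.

h ≈ 1.48 m

With I = 0.3MR², the ratio k = I/(MR²) is 0.3.
Rolling without slipping gives ω = v/R, so the total kinetic energy is ½Mv² + ½Iω² = ½(1+k)Mv² = (13/20)Mv².
All of this converts to potential energy at the highest point: (13/20)Mv₀² = Mgh.
Thus h = (1+k)v₀²/(2g) = 1.3 × 4.72² / (2 × 9.81) ≈ 1.48 m.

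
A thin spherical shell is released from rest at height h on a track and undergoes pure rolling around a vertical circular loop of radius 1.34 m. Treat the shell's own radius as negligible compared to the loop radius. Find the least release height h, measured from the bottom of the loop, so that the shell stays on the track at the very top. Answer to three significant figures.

h_min ≈ 3.80 m

Here I = (2/3)MR², so the shape factor k = I/(MR²) = 2/3.
At the top of the loop, the minimum-contact condition is Mg = Mv_top²/r, so v_top² = gr.
With ω = v/R, the kinetic energy at speed v is ½(1+k)Mv² = (5/6)Mv².
Energy conservation from release (height h) to the top (height 2r): Mgh = Mg(2r) + (5/6)M·gr.
Thus h_min = 2r + (1+k)r/2 = r(2 + 1.667/2) = 1.34 × 2.833 ≈ 3.80 m.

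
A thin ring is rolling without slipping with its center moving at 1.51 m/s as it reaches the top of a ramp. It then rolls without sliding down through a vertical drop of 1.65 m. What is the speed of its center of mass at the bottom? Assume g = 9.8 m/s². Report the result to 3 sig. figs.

For this body I = MR², i.e. k = I/(MR²) = 1.
The rolling condition ω = v/R makes the rotational term ½I(v/R)² = ½kMv², so KE_total = ½(1+k)Mv² = Mv².
Conserving energy between top and bottom: Mv² = Mv₀² + Mgh, hence v² = v₀² + 2gh/(1+k).
v = √(1.51² + 2×9.8×1.65/2) = √18.45 ≈ 4.30 m/s.

v ≈ 4.30 m/s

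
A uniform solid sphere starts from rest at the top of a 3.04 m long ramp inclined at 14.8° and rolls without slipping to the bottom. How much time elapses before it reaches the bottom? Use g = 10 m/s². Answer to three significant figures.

t ≈ 1.83 s

For this body I = (2/5)MR², i.e. k = I/(MR²) = 0.4.
Along the incline Mg sinθ − f = Ma, and torque about the center fR = Iα = kMR²(a/R) gives f = kMa.
Hence a = g sinθ/(1+k) = 10×sin14.8°/1.4 = 1.825 m/s².
Starting from rest, L = ½at², so t = √(2L/a) = √(2×3.04/1.825) ≈ 1.83 s.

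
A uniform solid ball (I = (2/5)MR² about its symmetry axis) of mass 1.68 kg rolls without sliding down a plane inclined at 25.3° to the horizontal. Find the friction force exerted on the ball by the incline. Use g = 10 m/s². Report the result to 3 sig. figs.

With I = (2/5)MR², the ratio k = I/(MR²) is 0.4.
Translational: Mg sinθ − f = Ma. Rotational about the CM: fR = Iα = kMRa, so f = kMa.
Combining, a = g sinθ/(1+k) and f = kMa = kMg sinθ/(1+k).
f = 0.4 × 1.68 × 10 × sin25.3° / 1.4 ≈ 2.05 N.

f ≈ 2.05 N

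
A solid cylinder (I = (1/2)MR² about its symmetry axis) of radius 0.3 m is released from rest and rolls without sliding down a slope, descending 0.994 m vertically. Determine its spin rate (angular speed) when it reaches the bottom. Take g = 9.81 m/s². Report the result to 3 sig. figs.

ω ≈ 12.0 rad/s

For this body I = (1/2)MR², i.e. k = I/(MR²) = 0.5.
Rolling without slipping gives ω = v/R, so the total kinetic energy is ½Mv² + ½Iω² = ½(1+k)Mv² = (3/4)Mv².
Energy conservation Mgh = ½(1+k)Mv² gives v = √(2gh/(1+k)) = √(2 × 9.81 × 0.994 / 1.5) = 3.606 m/s.
The angular speed follows from ω = v/R = 3.606/0.3 ≈ 12.0 rad/s.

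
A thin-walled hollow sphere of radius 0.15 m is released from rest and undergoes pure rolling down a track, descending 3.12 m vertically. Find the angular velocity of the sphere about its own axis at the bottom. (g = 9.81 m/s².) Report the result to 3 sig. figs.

ω ≈ 40.4 rad/s

For this body I = (2/3)MR², i.e. k = I/(MR²) = 2/3.
Rolling without slipping gives ω = v/R, so the total kinetic energy is ½Mv² + ½Iω² = ½(1+k)Mv² = (5/6)Mv².
Energy conservation Mgh = ½(1+k)Mv² gives v = √(2gh/(1+k)) = √(2 × 9.81 × 3.12 / 1.667) = 6.06 m/s.
The angular speed follows from ω = v/R = 6.06/0.15 ≈ 40.4 rad/s.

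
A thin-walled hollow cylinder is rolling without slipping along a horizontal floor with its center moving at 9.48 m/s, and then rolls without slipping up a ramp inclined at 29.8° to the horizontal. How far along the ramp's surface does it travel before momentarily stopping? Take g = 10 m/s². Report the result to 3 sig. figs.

d ≈ 18.1 m

For this body I = MR², i.e. k = I/(MR²) = 1.
The rolling condition ω = v/R makes the rotational term ½I(v/R)² = ½kMv², so KE_total = ½(1+k)Mv² = Mv².
Setting this equal to Mgh gives the vertical rise h = (1+k)v₀²/(2g) = 2×9.48²/(2×10) = 8.987 m.
Along the incline, d = h/sinθ = 8.987/sin29.8° ≈ 18.1 m.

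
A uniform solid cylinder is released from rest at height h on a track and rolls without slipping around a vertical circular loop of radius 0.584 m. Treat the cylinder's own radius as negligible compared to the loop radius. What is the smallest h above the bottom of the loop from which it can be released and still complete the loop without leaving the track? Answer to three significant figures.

The moment of inertia is (1/2)MR², giving k ≡ I/(MR²) = 0.5.
At the top, contact is just lost when gravity alone supplies the centripetal force: Mg = Mv_top²/r, i.e. v_top² = gr.
With ω = v/R, the kinetic energy at speed v is ½(1+k)Mv² = (3/4)Mv².
Energy conservation from release (height h) to the top (height 2r): Mgh = Mg(2r) + (3/4)M·gr.
Thus h_min = 2r + (1+k)r/2 = r(2 + 1.5/2) = 0.584 × 2.75 ≈ 1.61 m.

h_min ≈ 1.61 m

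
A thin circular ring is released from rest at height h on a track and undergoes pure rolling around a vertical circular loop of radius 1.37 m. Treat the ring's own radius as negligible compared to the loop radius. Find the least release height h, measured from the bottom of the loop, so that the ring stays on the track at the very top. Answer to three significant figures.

Here I = MR², so the shape factor k = I/(MR²) = 1.
At the top of the loop, the minimum-contact condition is Mg = Mv_top²/r, so v_top² = gr.
With ω = v/R, the kinetic energy at speed v is ½(1+k)Mv² = Mv².
Energy conservation from release (height h) to the top (height 2r): Mgh = Mg(2r) + M·gr.
Thus h_min = 2r + (1+k)r/2 = r(2 + 2/2) = 1.37 × 3 ≈ 4.11 m.

h_min ≈ 4.11 m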